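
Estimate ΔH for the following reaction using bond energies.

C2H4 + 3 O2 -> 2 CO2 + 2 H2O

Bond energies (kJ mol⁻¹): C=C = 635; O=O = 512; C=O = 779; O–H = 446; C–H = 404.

Bonds broken (reactants):
  C–H: 4 × 404 = 1616
  C=C: 1 × 635 = 635
  O=O: 3 × 512 = 1536
  Σ(broken) = 3787 kJ
Bonds formed (products):
  C=O: 4 × 779 = 3116
  O–H: 4 × 446 = 1784
  Σ(formed) = 4900 kJ
ΔH = Σ(broken) − Σ(formed) = 3787 − 4900 = −1113 kJ

ΔH ≈ −1113 kJ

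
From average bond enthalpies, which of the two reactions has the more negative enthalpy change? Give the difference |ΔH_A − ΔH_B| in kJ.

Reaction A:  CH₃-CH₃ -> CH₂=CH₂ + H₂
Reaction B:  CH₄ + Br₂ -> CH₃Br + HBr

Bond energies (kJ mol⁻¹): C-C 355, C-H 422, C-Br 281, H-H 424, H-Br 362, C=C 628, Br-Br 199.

Reaction A:
  Bonds broken (reactants):
    C-C: 1 × 355 = 355
    C-H: 6 × 422 = 2532
    Σ(broken) = 2887 kJ
  Bonds formed (products):
    C-H: 4 × 422 = 1688
    C=C: 1 × 628 = 628
    H-H: 1 × 424 = 424
    Σ(formed) = 2740 kJ
  ΔH_A = 2887 − 2740 = +147 kJ
Reaction B:
  Bonds broken (reactants):
    Br-Br: 1 × 199 = 199
    C-H: 4 × 422 = 1688
    Σ(broken) = 1887 kJ
  Bonds formed (products):
    C-Br: 1 × 281 = 281
    C-H: 3 × 422 = 1266
    H-Br: 1 × 362 = 362
    Σ(formed) = 1909 kJ
  ΔH_B = 1887 − 1909 = −22 kJ
ΔH_A − ΔH_B = +169 kJ, so reaction B has the more negative ΔH; |ΔH_A − ΔH_B| = 169 kJ.

Reaction B, by 169 kJ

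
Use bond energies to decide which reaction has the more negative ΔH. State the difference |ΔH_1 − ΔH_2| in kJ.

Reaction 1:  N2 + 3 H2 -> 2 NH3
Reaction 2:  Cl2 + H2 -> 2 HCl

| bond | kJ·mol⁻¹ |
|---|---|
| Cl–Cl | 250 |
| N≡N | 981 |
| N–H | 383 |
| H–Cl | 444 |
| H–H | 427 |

Reaction 2, by 175 kJ

Reaction 1:
  Bonds broken (reactants):
    H–H: 3 × 427 = 1281
    N≡N: 1 × 981 = 981
    Σ(broken) = 2262 kJ
  Bonds formed (products):
    N–H: 6 × 383 = 2298
    Σ(formed) = 2298 kJ
  ΔH_1 = 2262 − 2298 = −36 kJ
Reaction 2:
  Bonds broken (reactants):
    Cl–Cl: 1 × 250 = 250
    H–H: 1 × 427 = 427
    Σ(broken) = 677 kJ
  Bonds formed (products):
    H–Cl: 2 × 444 = 888
    Σ(formed) = 888 kJ
  ΔH_2 = 677 − 888 = −211 kJ
ΔH_1 − ΔH_2 = +175 kJ, so reaction 2 has the more negative ΔH; |ΔH_1 − ΔH_2| = 175 kJ.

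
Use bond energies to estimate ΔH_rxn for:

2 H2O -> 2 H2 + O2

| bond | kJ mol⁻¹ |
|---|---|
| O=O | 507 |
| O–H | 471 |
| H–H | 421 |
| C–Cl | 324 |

ΔH ≈ +535 kJ

Bonds broken (reactants):
  O–H: 4 × 471 = 1884
  Σ(broken) = 1884 kJ
Bonds formed (products):
  H–H: 2 × 421 = 842
  O=O: 1 × 507 = 507
  Σ(formed) = 1349 kJ
ΔH = Σ(broken) − Σ(formed) = 1884 − 1349 = +535 kJ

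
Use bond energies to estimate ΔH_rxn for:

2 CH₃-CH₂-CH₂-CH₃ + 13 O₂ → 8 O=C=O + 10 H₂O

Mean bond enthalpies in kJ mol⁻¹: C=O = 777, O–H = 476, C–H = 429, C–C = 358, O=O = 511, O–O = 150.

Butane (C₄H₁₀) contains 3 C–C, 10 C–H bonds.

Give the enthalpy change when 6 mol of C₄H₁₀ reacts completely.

ΔH = −13743 kJ

Bonds broken (reactants):
  C–C: 6 × 358 = 2148
  C–H: 20 × 429 = 8580
  O=O: 13 × 511 = 6643
  Σ(broken) = 17371 kJ
Bonds formed (products):
  C=O: 16 × 777 = 12432
  O–H: 20 × 476 = 9520
  Σ(formed) = 21952 kJ
ΔH = Σ(broken) − Σ(formed) = 17371 − 21952 = −4581 kJ
For 3× the reaction as written: 3 × (−4581) = −13743 kJ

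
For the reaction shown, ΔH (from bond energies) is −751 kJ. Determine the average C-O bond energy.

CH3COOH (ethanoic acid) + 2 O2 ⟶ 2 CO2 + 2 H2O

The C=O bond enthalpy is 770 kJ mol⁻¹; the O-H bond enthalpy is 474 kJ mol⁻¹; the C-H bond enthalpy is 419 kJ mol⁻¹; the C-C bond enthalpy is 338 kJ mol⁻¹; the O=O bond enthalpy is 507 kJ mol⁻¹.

Let D be the C-O bond energy.
Σ(broken) = 1×338 + 3×419 + 1×D + 1×770 + 1×474 + 2×507 = 3853 + D
Σ(formed) = 4×770 + 4×474 = 4976
ΔH = Σ(broken) − Σ(formed) = (3853 + D) − (4976) = −1123 + D
Setting this equal to −751 kJ gives D = 372 kJ/mol.

D(C-O) ≈ 372 kJ/mol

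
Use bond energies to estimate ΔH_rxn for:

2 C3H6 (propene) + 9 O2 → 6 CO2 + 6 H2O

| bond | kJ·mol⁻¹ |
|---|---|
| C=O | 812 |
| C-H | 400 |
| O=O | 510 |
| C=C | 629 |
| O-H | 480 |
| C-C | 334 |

ΔH ≈ −4188 kJ

Bonds broken (reactants):
  C-C: 2 × 334 = 668
  C-H: 12 × 400 = 4800
  C=C: 2 × 629 = 1258
  O=O: 9 × 510 = 4590
  Σ(broken) = 11316 kJ
Bonds formed (products):
  C=O: 12 × 812 = 9744
  O-H: 12 × 480 = 5760
  Σ(formed) = 15504 kJ
ΔH = Σ(broken) − Σ(formed) = 11316 − 15504 = −4188 kJ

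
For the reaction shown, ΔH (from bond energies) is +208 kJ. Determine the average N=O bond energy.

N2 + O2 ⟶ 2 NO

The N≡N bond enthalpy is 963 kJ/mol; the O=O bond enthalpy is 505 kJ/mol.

Let D be the N=O bond energy.
Σ(broken) = 1×963 + 1×505 = 1468
Σ(formed) = 2×D = 2D
ΔH = Σ(broken) − Σ(formed) = (1468) − (2D) = +1468 − 2D
Setting this equal to +208 kJ gives 2D = 1260, so D = 630 kJ/mol.

D(N=O) ≈ 630 kJ/mol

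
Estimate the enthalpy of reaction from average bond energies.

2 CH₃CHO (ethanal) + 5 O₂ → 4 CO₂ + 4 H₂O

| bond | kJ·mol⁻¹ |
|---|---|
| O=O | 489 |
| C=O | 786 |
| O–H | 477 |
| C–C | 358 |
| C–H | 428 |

ΔH ≈ −1947 kJ

Bonds broken (reactants):
  C–C: 2 × 358 = 716
  C–H: 8 × 428 = 3424
  C=O: 2 × 786 = 1572
  O=O: 5 × 489 = 2445
  Σ(broken) = 8157 kJ
Bonds formed (products):
  C=O: 8 × 786 = 6288
  O–H: 8 × 477 = 3816
  Σ(formed) = 10104 kJ
ΔH = Σ(broken) − Σ(formed) = 8157 − 10104 = −1947 kJ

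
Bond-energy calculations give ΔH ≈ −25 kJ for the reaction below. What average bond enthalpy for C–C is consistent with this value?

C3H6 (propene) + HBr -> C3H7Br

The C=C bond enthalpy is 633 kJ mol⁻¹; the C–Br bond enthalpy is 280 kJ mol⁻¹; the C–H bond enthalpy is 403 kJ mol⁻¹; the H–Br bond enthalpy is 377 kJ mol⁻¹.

D(C–C) ≈ 352 kJ/mol

Let D be the C–C bond energy.
Σ(broken) = 1×D + 6×403 + 1×633 + 1×377 = 3428 + D
Σ(formed) = 1×280 + 2×D + 7×403 = 3101 + 2D
ΔH = Σ(broken) − Σ(formed) = (3428 + D) − (3101 + 2D) = +327 − D
Setting this equal to −25 kJ gives D = 352 kJ/mol.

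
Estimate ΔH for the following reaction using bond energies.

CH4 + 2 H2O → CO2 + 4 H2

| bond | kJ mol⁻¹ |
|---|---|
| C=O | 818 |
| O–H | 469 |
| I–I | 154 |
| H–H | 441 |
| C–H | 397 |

Bonds broken (reactants):
  C–H: 4 × 397 = 1588
  O–H: 4 × 469 = 1876
  Σ(broken) = 3464 kJ
Bonds formed (products):
  C=O: 2 × 818 = 1636
  H–H: 4 × 441 = 1764
  Σ(formed) = 3400 kJ
ΔH = Σ(broken) − Σ(formed) = 3464 − 3400 = +64 kJ

ΔH ≈ +64 kJ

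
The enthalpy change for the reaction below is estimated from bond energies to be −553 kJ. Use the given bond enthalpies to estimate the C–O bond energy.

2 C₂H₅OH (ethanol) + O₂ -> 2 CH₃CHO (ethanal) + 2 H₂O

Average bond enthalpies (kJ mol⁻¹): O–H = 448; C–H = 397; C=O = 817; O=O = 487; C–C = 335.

Let D be the C–O bond energy.
Σ(broken) = 2×335 + 10×397 + 2×D + 2×448 + 1×487 = 6023 + 2D
Σ(formed) = 2×335 + 8×397 + 2×817 + 4×448 = 7272
ΔH = Σ(broken) − Σ(formed) = (6023 + 2D) − (7272) = −1249 + 2D
Setting this equal to −553 kJ gives 2D = 696, so D = 348 kJ/mol.

D(C–O) ≈ 348 kJ/mol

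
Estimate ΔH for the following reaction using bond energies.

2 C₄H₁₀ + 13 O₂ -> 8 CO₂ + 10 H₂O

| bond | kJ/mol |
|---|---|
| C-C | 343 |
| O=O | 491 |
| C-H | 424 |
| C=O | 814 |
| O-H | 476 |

ΔH ≈ −5623 kJ

Bonds broken (reactants):
  C-C: 6 × 343 = 2058
  C-H: 20 × 424 = 8480
  O=O: 13 × 491 = 6383
  Σ(broken) = 16921 kJ
Bonds formed (products):
  C=O: 16 × 814 = 13024
  O-H: 20 × 476 = 9520
  Σ(formed) = 22544 kJ
ΔH = Σ(broken) − Σ(formed) = 16921 − 22544 = −5623 kJ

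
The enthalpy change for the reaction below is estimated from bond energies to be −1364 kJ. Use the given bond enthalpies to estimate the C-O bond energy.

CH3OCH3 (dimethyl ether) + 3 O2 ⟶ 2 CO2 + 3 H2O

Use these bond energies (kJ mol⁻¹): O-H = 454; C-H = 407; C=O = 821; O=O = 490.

D(C-O) ≈ 366 kJ/mol

Let D be the C-O bond energy.
Σ(broken) = 6×407 + 2×D + 3×490 = 3912 + 2D
Σ(formed) = 4×821 + 6×454 = 6008
ΔH = Σ(broken) − Σ(formed) = (3912 + 2D) − (6008) = −2096 + 2D
Setting this equal to −1364 kJ gives 2D = 732, so D = 366 kJ/mol.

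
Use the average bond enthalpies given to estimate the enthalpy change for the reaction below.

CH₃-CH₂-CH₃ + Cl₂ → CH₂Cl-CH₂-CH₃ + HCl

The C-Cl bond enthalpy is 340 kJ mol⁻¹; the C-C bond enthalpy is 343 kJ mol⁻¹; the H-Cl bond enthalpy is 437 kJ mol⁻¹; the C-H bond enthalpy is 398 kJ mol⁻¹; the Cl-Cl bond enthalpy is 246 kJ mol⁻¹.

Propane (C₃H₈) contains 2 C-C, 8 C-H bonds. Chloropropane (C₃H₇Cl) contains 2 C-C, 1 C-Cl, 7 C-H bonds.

Bonds broken (reactants):
  C-C: 2 × 343 = 686
  C-H: 8 × 398 = 3184
  Cl-Cl: 1 × 246 = 246
  Σ(broken) = 4116 kJ
Bonds formed (products):
  C-C: 2 × 343 = 686
  C-Cl: 1 × 340 = 340
  C-H: 7 × 398 = 2786
  H-Cl: 1 × 437 = 437
  Σ(formed) = 4249 kJ
ΔH = Σ(broken) − Σ(formed) = 4116 − 4249 = −133 kJ

ΔH ≈ −133 kJ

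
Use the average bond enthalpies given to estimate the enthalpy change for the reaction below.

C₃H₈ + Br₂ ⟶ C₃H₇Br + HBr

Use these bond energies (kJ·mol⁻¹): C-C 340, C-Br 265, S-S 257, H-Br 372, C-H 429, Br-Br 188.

Bonds broken (reactants):
  Br-Br: 1 × 188 = 188
  C-C: 2 × 340 = 680
  C-H: 8 × 429 = 3432
  Σ(broken) = 4300 kJ
Bonds formed (products):
  C-Br: 1 × 265 = 265
  C-C: 2 × 340 = 680
  C-H: 7 × 429 = 3003
  H-Br: 1 × 372 = 372
  Σ(formed) = 4320 kJ
ΔH = Σ(broken) − Σ(formed) = 4300 − 4320 = −20 kJ

ΔH ≈ −20 kJ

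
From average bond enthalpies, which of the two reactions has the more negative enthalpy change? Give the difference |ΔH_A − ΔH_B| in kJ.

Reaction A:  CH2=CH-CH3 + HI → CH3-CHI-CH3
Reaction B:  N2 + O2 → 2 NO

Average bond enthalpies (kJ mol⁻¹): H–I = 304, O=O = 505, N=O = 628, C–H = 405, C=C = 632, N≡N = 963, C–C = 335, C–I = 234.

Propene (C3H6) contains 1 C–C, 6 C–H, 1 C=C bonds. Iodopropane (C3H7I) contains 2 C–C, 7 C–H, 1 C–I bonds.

Reaction A, by 250 kJ

Reaction A:
  Bonds broken (reactants):
    C–C: 1 × 335 = 335
    C–H: 6 × 405 = 2430
    C=C: 1 × 632 = 632
    H–I: 1 × 304 = 304
    Σ(broken) = 3701 kJ
  Bonds formed (products):
    C–C: 2 × 335 = 670
    C–H: 7 × 405 = 2835
    C–I: 1 × 234 = 234
    Σ(formed) = 3739 kJ
  ΔH_A = 3701 − 3739 = −38 kJ
Reaction B:
  Bonds broken (reactants):
    N≡N: 1 × 963 = 963
    O=O: 1 × 505 = 505
    Σ(broken) = 1468 kJ
  Bonds formed (products):
    N=O: 2 × 628 = 1256
    Σ(formed) = 1256 kJ
  ΔH_B = 1468 − 1256 = +212 kJ
ΔH_A − ΔH_B = −250 kJ, so reaction A has the more negative ΔH; |ΔH_A − ΔH_B| = 250 kJ.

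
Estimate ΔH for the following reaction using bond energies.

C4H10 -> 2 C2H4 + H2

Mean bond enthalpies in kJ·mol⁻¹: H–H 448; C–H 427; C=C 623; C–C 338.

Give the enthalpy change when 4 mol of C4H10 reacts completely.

Bonds broken (reactants):
  C–C: 3 × 338 = 1014
  C–H: 10 × 427 = 4270
  Σ(broken) = 5284 kJ
Bonds formed (products):
  C–H: 8 × 427 = 3416
  C=C: 2 × 623 = 1246
  H–H: 1 × 448 = 448
  Σ(formed) = 5110 kJ
ΔH = Σ(broken) − Σ(formed) = 5284 − 5110 = +174 kJ
For 4× the reaction as written: 4 × (+174) = +696 kJ

ΔH = +696 kJ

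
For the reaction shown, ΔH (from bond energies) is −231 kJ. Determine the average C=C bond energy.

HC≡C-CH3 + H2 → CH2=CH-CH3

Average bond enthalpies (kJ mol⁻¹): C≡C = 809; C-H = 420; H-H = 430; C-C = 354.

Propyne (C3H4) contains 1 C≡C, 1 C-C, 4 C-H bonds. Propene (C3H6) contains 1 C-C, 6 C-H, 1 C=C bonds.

D(C=C) ≈ 630 kJ/mol

Let D be the C=C bond energy.
Σ(broken) = 1×809 + 1×354 + 4×420 + 1×430 = 3273
Σ(formed) = 1×354 + 6×420 + 1×D = 2874 + D
ΔH = Σ(broken) − Σ(formed) = (3273) − (2874 + D) = +399 − D
Setting this equal to −231 kJ gives D = 630 kJ/mol.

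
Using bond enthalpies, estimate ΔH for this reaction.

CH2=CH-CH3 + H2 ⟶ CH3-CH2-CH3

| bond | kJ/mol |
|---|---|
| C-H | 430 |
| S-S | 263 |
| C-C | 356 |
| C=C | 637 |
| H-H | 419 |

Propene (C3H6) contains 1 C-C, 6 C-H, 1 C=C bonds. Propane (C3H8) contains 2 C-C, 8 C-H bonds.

ΔH ≈ −160 kJ

Bonds broken (reactants):
  C-C: 1 × 356 = 356
  C-H: 6 × 430 = 2580
  C=C: 1 × 637 = 637
  H-H: 1 × 419 = 419
  Σ(broken) = 3992 kJ
Bonds formed (products):
  C-C: 2 × 356 = 712
  C-H: 8 × 430 = 3440
  Σ(formed) = 4152 kJ
ΔH = Σ(broken) − Σ(formed) = 3992 − 4152 = −160 kJ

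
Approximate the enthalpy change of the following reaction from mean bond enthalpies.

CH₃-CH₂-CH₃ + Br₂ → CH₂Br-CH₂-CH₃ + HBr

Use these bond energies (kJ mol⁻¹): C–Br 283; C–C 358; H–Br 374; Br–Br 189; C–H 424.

ΔH ≈ −44 kJ

Bonds broken (reactants):
  Br–Br: 1 × 189 = 189
  C–C: 2 × 358 = 716
  C–H: 8 × 424 = 3392
  Σ(broken) = 4297 kJ
Bonds formed (products):
  C–Br: 1 × 283 = 283
  C–C: 2 × 358 = 716
  C–H: 7 × 424 = 2968
  H–Br: 1 × 374 = 374
  Σ(formed) = 4341 kJ
ΔH = Σ(broken) − Σ(formed) = 4297 − 4341 = −44 kJ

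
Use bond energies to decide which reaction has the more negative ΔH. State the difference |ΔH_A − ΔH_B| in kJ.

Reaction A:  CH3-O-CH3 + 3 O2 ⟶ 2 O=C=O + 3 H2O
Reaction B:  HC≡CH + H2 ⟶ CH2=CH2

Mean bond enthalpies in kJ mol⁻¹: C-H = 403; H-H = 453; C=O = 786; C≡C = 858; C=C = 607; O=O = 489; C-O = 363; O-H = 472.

Reaction A:
  Bonds broken (reactants):
    C-H: 6 × 403 = 2418
    C-O: 2 × 363 = 726
    O=O: 3 × 489 = 1467
    Σ(broken) = 4611 kJ
  Bonds formed (products):
    C=O: 4 × 786 = 3144
    O-H: 6 × 472 = 2832
    Σ(formed) = 5976 kJ
  ΔH_A = 4611 − 5976 = −1365 kJ
Reaction B:
  Bonds broken (reactants):
    C≡C: 1 × 858 = 858
    C-H: 2 × 403 = 806
    H-H: 1 × 453 = 453
    Σ(broken) = 2117 kJ
  Bonds formed (products):
    C-H: 4 × 403 = 1612
    C=C: 1 × 607 = 607
    Σ(formed) = 2219 kJ
  ΔH_B = 2117 − 2219 = −102 kJ
ΔH_A − ΔH_B = −1263 kJ, so reaction A has the more negative ΔH; |ΔH_A − ΔH_B| = 1263 kJ.

Reaction A, by 1263 kJ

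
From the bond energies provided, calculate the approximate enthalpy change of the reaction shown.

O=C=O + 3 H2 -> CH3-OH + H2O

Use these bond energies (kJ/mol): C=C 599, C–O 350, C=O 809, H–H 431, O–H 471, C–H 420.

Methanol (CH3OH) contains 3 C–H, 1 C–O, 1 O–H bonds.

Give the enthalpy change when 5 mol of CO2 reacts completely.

ΔH = −560 kJ

Bonds broken (reactants):
  C=O: 2 × 809 = 1618
  H–H: 3 × 431 = 1293
  Σ(broken) = 2911 kJ
Bonds formed (products):
  C–H: 3 × 420 = 1260
  C–O: 1 × 350 = 350
  O–H: 3 × 471 = 1413
  Σ(formed) = 3023 kJ
ΔH = Σ(broken) − Σ(formed) = 2911 − 3023 = −112 kJ
For 5× the reaction as written: 5 × (−112) = −560 kJ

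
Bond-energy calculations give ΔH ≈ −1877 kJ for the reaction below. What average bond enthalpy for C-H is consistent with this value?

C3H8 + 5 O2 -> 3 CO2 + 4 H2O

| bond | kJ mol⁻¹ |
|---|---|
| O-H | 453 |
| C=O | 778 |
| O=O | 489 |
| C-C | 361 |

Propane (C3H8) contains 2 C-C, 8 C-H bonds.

Let D be the C-H bond energy.
Σ(broken) = 2×361 + 8×D + 5×489 = 3167 + 8D
Σ(formed) = 6×778 + 8×453 = 8292
ΔH = Σ(broken) − Σ(formed) = (3167 + 8D) − (8292) = −5125 + 8D
Setting this equal to −1877 kJ gives 8D = 3248, so D = 406 kJ/mol.

D(C-H) ≈ 406 kJ/mol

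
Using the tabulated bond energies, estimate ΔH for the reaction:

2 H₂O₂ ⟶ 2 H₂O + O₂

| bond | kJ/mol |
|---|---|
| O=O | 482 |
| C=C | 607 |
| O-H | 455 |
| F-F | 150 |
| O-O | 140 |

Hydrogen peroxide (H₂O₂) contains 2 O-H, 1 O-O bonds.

ΔH ≈ −202 kJ

Bonds broken (reactants):
  O-H: 4 × 455 = 1820
  O-O: 2 × 140 = 280
  Σ(broken) = 2100 kJ
Bonds formed (products):
  O-H: 4 × 455 = 1820
  O=O: 1 × 482 = 482
  Σ(formed) = 2302 kJ
ΔH = Σ(broken) − Σ(formed) = 2100 − 2302 = −202 kJ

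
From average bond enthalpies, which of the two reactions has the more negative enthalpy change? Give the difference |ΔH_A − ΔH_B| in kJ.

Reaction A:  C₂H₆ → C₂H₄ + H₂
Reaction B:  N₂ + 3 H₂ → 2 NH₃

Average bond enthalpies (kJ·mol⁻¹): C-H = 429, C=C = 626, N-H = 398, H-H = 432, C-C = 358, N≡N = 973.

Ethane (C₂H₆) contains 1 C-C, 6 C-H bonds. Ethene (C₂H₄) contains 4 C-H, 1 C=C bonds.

Reaction B, by 277 kJ

Reaction A:
  Bonds broken (reactants):
    C-C: 1 × 358 = 358
    C-H: 6 × 429 = 2574
    Σ(broken) = 2932 kJ
  Bonds formed (products):
    C-H: 4 × 429 = 1716
    C=C: 1 × 626 = 626
    H-H: 1 × 432 = 432
    Σ(formed) = 2774 kJ
  ΔH_A = 2932 − 2774 = +158 kJ
Reaction B:
  Bonds broken (reactants):
    H-H: 3 × 432 = 1296
    N≡N: 1 × 973 = 973
    Σ(broken) = 2269 kJ
  Bonds formed (products):
    N-H: 6 × 398 = 2388
    Σ(formed) = 2388 kJ
  ΔH_B = 2269 − 2388 = −119 kJ
ΔH_A − ΔH_B = +277 kJ, so reaction B has the more negative ΔH; |ΔH_A − ΔH_B| = 277 kJ.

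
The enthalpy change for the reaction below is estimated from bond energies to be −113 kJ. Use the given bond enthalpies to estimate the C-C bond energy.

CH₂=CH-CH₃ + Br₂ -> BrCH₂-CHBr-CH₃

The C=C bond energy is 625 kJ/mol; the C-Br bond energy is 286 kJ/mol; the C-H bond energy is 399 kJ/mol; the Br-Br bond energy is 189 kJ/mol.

D(C-C) ≈ 355 kJ/mol

Let D be the C-C bond energy.
Σ(broken) = 1×189 + 1×D + 6×399 + 1×625 = 3208 + D
Σ(formed) = 2×286 + 2×D + 6×399 = 2966 + 2D
ΔH = Σ(broken) − Σ(formed) = (3208 + D) − (2966 + 2D) = +242 − D
Setting this equal to −113 kJ gives D = 355 kJ/mol.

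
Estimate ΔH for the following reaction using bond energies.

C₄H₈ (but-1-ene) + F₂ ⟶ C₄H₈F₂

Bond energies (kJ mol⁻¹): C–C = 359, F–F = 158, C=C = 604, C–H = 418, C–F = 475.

ΔH ≈ −547 kJ

Bonds broken (reactants):
  C–C: 2 × 359 = 718
  C–H: 8 × 418 = 3344
  C=C: 1 × 604 = 604
  F–F: 1 × 158 = 158
  Σ(broken) = 4824 kJ
Bonds formed (products):
  C–C: 3 × 359 = 1077
  C–F: 2 × 475 = 950
  C–H: 8 × 418 = 3344
  Σ(formed) = 5371 kJ
ΔH = Σ(broken) − Σ(formed) = 4824 − 5371 = −547 kJ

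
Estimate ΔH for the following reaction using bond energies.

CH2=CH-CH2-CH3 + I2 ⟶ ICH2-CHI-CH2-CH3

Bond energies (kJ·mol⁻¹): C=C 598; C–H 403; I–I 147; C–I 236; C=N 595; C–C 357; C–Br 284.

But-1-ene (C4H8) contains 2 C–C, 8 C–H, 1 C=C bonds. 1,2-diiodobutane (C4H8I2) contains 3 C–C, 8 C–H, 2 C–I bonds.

ΔH ≈ −84 kJ

Bonds broken (reactants):
  C–C: 2 × 357 = 714
  C–H: 8 × 403 = 3224
  C=C: 1 × 598 = 598
  I–I: 1 × 147 = 147
  Σ(broken) = 4683 kJ
Bonds formed (products):
  C–C: 3 × 357 = 1071
  C–H: 8 × 403 = 3224
  C–I: 2 × 236 = 472
  Σ(formed) = 4767 kJ
ΔH = Σ(broken) − Σ(formed) = 4683 − 4767 = −84 kJ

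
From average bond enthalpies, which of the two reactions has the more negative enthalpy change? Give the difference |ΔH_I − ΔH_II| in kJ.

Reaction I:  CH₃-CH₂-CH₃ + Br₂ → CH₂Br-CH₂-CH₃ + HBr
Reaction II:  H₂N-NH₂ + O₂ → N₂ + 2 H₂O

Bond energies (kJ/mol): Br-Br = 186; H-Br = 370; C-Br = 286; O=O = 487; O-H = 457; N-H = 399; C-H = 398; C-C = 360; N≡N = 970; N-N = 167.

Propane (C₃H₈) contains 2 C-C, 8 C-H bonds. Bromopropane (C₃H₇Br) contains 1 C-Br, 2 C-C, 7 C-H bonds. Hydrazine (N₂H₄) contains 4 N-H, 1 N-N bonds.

Reaction II, by 476 kJ

Reaction I:
  Bonds broken (reactants):
    Br-Br: 1 × 186 = 186
    C-C: 2 × 360 = 720
    C-H: 8 × 398 = 3184
    Σ(broken) = 4090 kJ
  Bonds formed (products):
    C-Br: 1 × 286 = 286
    C-C: 2 × 360 = 720
    C-H: 7 × 398 = 2786
    H-Br: 1 × 370 = 370
    Σ(formed) = 4162 kJ
  ΔH_I = 4090 − 4162 = −72 kJ
Reaction II:
  Bonds broken (reactants):
    N-H: 4 × 399 = 1596
    N-N: 1 × 167 = 167
    O=O: 1 × 487 = 487
    Σ(broken) = 2250 kJ
  Bonds formed (products):
    N≡N: 1 × 970 = 970
    O-H: 4 × 457 = 1828
    Σ(formed) = 2798 kJ
  ΔH_II = 2250 − 2798 = −548 kJ
ΔH_I − ΔH_II = +476 kJ, so reaction II has the more negative ΔH; |ΔH_I − ΔH_II| = 476 kJ.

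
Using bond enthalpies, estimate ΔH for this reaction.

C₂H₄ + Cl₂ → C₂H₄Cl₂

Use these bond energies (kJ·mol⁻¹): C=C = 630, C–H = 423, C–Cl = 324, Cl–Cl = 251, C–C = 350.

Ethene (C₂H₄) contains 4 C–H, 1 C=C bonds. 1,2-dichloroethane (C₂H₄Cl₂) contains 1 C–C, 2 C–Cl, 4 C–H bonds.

Bonds broken (reactants):
  C–H: 4 × 423 = 1692
  C=C: 1 × 630 = 630
  Cl–Cl: 1 × 251 = 251
  Σ(broken) = 2573 kJ
Bonds formed (products):
  C–C: 1 × 350 = 350
  C–Cl: 2 × 324 = 648
  C–H: 4 × 423 = 1692
  Σ(formed) = 2690 kJ
ΔH = Σ(broken) − Σ(formed) = 2573 − 2690 = −117 kJ

ΔH ≈ −117 kJ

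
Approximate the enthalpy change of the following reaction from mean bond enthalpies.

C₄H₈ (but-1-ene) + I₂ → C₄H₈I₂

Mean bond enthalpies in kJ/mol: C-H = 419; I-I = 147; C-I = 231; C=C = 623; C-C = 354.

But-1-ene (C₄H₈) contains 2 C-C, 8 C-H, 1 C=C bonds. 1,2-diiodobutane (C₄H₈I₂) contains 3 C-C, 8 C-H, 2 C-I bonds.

ΔH ≈ −46 kJ

Bonds broken (reactants):
  C-C: 2 × 354 = 708
  C-H: 8 × 419 = 3352
  C=C: 1 × 623 = 623
  I-I: 1 × 147 = 147
  Σ(broken) = 4830 kJ
Bonds formed (products):
  C-C: 3 × 354 = 1062
  C-H: 8 × 419 = 3352
  C-I: 2 × 231 = 462
  Σ(formed) = 4876 kJ
ΔH = Σ(broken) − Σ(formed) = 4830 − 4876 = −46 kJ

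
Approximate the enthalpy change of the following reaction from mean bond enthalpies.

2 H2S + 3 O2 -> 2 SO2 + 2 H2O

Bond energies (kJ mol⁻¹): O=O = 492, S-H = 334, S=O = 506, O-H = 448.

ΔH ≈ −1004 kJ

Bonds broken (reactants):
  O=O: 3 × 492 = 1476
  S-H: 4 × 334 = 1336
  Σ(broken) = 2812 kJ
Bonds formed (products):
  O-H: 4 × 448 = 1792
  S=O: 4 × 506 = 2024
  Σ(formed) = 3816 kJ
ΔH = Σ(broken) − Σ(formed) = 2812 − 3816 = −1004 kJ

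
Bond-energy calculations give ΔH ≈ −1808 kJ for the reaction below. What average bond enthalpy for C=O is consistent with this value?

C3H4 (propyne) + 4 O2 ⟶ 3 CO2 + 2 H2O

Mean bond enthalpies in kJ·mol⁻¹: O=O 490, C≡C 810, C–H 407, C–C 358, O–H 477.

Let D be the C=O bond energy.
Σ(broken) = 1×810 + 1×358 + 4×407 + 4×490 = 4756
Σ(formed) = 6×D + 4×477 = 1908 + 6D
ΔH = Σ(broken) − Σ(formed) = (4756) − (1908 + 6D) = +2848 − 6D
Setting this equal to −1808 kJ gives 6D = 4656, so D = 776 kJ/mol.

D(C=O) ≈ 776 kJ/mol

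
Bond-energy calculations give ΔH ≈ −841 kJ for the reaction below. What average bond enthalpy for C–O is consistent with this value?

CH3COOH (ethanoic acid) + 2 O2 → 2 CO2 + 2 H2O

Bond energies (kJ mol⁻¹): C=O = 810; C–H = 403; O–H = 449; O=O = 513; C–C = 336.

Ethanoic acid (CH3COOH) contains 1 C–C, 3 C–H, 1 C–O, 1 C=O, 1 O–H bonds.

Let D be the C–O bond energy.
Σ(broken) = 1×336 + 3×403 + 1×D + 1×810 + 1×449 + 2×513 = 3830 + D
Σ(formed) = 4×810 + 4×449 = 5036
ΔH = Σ(broken) − Σ(formed) = (3830 + D) − (5036) = −1206 + D
Setting this equal to −841 kJ gives D = 365 kJ/mol.

D(C–O) ≈ 365 kJ/mol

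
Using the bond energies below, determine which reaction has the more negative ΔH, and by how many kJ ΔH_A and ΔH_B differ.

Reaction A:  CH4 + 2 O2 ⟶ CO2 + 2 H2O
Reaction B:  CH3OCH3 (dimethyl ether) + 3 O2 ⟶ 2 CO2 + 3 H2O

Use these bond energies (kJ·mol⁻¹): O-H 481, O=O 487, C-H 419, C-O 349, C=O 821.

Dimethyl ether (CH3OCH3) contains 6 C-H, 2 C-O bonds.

Reaction A:
  Bonds broken (reactants):
    C-H: 4 × 419 = 1676
    O=O: 2 × 487 = 974
    Σ(broken) = 2650 kJ
  Bonds formed (products):
    C=O: 2 × 821 = 1642
    O-H: 4 × 481 = 1924
    Σ(formed) = 3566 kJ
  ΔH_A = 2650 − 3566 = −916 kJ
Reaction B:
  Bonds broken (reactants):
    C-H: 6 × 419 = 2514
    C-O: 2 × 349 = 698
    O=O: 3 × 487 = 1461
    Σ(broken) = 4673 kJ
  Bonds formed (products):
    C=O: 4 × 821 = 3284
    O-H: 6 × 481 = 2886
    Σ(formed) = 6170 kJ
  ΔH_B = 4673 − 6170 = −1497 kJ
ΔH_A − ΔH_B = +581 kJ, so reaction B has the more negative ΔH; |ΔH_A − ΔH_B| = 581 kJ.

Reaction B, by 581 kJ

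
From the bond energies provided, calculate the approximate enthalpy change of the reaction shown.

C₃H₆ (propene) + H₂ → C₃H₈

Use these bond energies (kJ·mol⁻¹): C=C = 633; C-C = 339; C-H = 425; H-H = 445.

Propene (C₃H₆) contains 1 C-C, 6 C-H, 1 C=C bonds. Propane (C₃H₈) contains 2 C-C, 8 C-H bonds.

ΔH ≈ −111 kJ

Bonds broken (reactants):
  C-C: 1 × 339 = 339
  C-H: 6 × 425 = 2550
  C=C: 1 × 633 = 633
  H-H: 1 × 445 = 445
  Σ(broken) = 3967 kJ
Bonds formed (products):
  C-C: 2 × 339 = 678
  C-H: 8 × 425 = 3400
  Σ(formed) = 4078 kJ
ΔH = Σ(broken) − Σ(formed) = 3967 − 4078 = −111 kJ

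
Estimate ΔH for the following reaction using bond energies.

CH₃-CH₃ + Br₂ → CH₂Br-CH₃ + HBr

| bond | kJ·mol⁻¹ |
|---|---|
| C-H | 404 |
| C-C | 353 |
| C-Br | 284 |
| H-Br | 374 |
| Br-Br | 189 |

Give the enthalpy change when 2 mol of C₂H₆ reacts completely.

ΔH = −130 kJ

Bonds broken (reactants):
  Br-Br: 1 × 189 = 189
  C-C: 1 × 353 = 353
  C-H: 6 × 404 = 2424
  Σ(broken) = 2966 kJ
Bonds formed (products):
  C-Br: 1 × 284 = 284
  C-C: 1 × 353 = 353
  C-H: 5 × 404 = 2020
  H-Br: 1 × 374 = 374
  Σ(formed) = 3031 kJ
ΔH = Σ(broken) − Σ(formed) = 2966 − 3031 = −65 kJ
For 2× the reaction as written: 2 × (−65) = −130 kJ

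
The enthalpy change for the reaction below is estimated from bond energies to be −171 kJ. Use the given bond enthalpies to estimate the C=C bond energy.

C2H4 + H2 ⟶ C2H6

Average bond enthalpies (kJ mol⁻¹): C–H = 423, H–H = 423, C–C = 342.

D(C=C) ≈ 594 kJ/mol

Let D be the C=C bond energy.
Σ(broken) = 4×423 + 1×D + 1×423 = 2115 + D
Σ(formed) = 1×342 + 6×423 = 2880
ΔH = Σ(broken) − Σ(formed) = (2115 + D) − (2880) = −765 + D
Setting this equal to −171 kJ gives D = 594 kJ/mol.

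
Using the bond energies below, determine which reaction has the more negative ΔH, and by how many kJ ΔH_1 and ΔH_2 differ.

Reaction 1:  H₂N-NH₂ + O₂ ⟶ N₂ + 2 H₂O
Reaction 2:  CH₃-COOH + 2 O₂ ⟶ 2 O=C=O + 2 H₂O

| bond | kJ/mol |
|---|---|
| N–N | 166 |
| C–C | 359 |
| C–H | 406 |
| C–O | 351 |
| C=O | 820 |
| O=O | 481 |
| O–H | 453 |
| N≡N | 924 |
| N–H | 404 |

Reaction 1:
  Bonds broken (reactants):
    N–H: 4 × 404 = 1616
    N–N: 1 × 166 = 166
    O=O: 1 × 481 = 481
    Σ(broken) = 2263 kJ
  Bonds formed (products):
    N≡N: 1 × 924 = 924
    O–H: 4 × 453 = 1812
    Σ(formed) = 2736 kJ
  ΔH_1 = 2263 − 2736 = −473 kJ
Reaction 2:
  Bonds broken (reactants):
    C–C: 1 × 359 = 359
    C–H: 3 × 406 = 1218
    C–O: 1 × 351 = 351
    C=O: 1 × 820 = 820
    O–H: 1 × 453 = 453
    O=O: 2 × 481 = 962
    Σ(broken) = 4163 kJ
  Bonds formed (products):
    C=O: 4 × 820 = 3280
    O–H: 4 × 453 = 1812
    Σ(formed) = 5092 kJ
  ΔH_2 = 4163 − 5092 = −929 kJ
ΔH_1 − ΔH_2 = +456 kJ, so reaction 2 has the more negative ΔH; |ΔH_1 − ΔH_2| = 456 kJ.

Reaction 2, by 456 kJ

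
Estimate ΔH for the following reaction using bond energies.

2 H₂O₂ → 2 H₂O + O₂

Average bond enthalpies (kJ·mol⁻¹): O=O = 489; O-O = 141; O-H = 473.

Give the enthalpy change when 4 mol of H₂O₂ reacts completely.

Bonds broken (reactants):
  O-H: 4 × 473 = 1892
  O-O: 2 × 141 = 282
  Σ(broken) = 2174 kJ
Bonds formed (products):
  O-H: 4 × 473 = 1892
  O=O: 1 × 489 = 489
  Σ(formed) = 2381 kJ
ΔH = Σ(broken) − Σ(formed) = 2174 − 2381 = −207 kJ
For 2× the reaction as written: 2 × (−207) = −414 kJ

ΔH = −414 kJ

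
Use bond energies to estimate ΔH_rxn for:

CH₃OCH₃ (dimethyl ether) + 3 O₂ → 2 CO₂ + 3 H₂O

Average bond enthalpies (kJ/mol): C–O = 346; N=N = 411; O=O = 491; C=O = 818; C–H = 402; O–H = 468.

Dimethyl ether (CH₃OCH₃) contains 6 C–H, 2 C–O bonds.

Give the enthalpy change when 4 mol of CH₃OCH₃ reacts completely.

Bonds broken (reactants):
  C–H: 6 × 402 = 2412
  C–O: 2 × 346 = 692
  O=O: 3 × 491 = 1473
  Σ(broken) = 4577 kJ
Bonds formed (products):
  C=O: 4 × 818 = 3272
  O–H: 6 × 468 = 2808
  Σ(formed) = 6080 kJ
ΔH = Σ(broken) − Σ(formed) = 4577 − 6080 = −1503 kJ
For 4× the reaction as written: 4 × (−1503) = −6012 kJ

ΔH = −6012 kJ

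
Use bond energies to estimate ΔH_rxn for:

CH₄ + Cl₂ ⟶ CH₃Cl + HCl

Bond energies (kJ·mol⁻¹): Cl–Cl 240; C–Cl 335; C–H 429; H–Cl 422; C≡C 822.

ΔH ≈ −88 kJ

Bonds broken (reactants):
  C–H: 4 × 429 = 1716
  Cl–Cl: 1 × 240 = 240
  Σ(broken) = 1956 kJ
Bonds formed (products):
  C–Cl: 1 × 335 = 335
  C–H: 3 × 429 = 1287
  H–Cl: 1 × 422 = 422
  Σ(formed) = 2044 kJ
ΔH = Σ(broken) − Σ(formed) = 1956 − 2044 = −88 kJ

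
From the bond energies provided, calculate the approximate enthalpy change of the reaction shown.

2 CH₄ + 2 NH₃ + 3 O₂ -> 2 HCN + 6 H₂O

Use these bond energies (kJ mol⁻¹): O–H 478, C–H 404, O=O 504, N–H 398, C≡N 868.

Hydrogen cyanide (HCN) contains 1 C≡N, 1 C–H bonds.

ΔH ≈ −1148 kJ

Bonds broken (reactants):
  C–H: 8 × 404 = 3232
  N–H: 6 × 398 = 2388
  O=O: 3 × 504 = 1512
  Σ(broken) = 7132 kJ
Bonds formed (products):
  C≡N: 2 × 868 = 1736
  C–H: 2 × 404 = 808
  O–H: 12 × 478 = 5736
  Σ(formed) = 8280 kJ
ΔH = Σ(broken) − Σ(formed) = 7132 − 8280 = −1148 kJ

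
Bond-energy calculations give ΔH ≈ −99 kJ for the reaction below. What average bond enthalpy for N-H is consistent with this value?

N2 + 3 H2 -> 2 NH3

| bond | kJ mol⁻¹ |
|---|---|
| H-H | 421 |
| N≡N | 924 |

D(N-H) ≈ 381 kJ/mol

Let D be the N-H bond energy.
Σ(broken) = 3×421 + 1×924 = 2187
Σ(formed) = 6×D = 6D
ΔH = Σ(broken) − Σ(formed) = (2187) − (6D) = +2187 − 6D
Setting this equal to −99 kJ gives 6D = 2286, so D = 381 kJ/mol.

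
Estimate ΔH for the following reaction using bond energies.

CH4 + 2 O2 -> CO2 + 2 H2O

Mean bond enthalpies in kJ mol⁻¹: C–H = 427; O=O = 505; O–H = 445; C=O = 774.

Bonds broken (reactants):
  C–H: 4 × 427 = 1708
  O=O: 2 × 505 = 1010
  Σ(broken) = 2718 kJ
Bonds formed (products):
  C=O: 2 × 774 = 1548
  O–H: 4 × 445 = 1780
  Σ(formed) = 3328 kJ
ΔH = Σ(broken) − Σ(formed) = 2718 − 3328 = −610 kJ

ΔH ≈ −610 kJ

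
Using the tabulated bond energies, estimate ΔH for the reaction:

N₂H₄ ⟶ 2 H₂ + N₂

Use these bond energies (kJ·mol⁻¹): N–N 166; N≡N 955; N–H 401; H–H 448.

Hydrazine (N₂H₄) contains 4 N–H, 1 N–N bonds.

Bonds broken (reactants):
  N–H: 4 × 401 = 1604
  N–N: 1 × 166 = 166
  Σ(broken) = 1770 kJ
Bonds formed (products):
  H–H: 2 × 448 = 896
  N≡N: 1 × 955 = 955
  Σ(formed) = 1851 kJ
ΔH = Σ(broken) − Σ(formed) = 1770 − 1851 = −81 kJ

ΔH ≈ −81 kJ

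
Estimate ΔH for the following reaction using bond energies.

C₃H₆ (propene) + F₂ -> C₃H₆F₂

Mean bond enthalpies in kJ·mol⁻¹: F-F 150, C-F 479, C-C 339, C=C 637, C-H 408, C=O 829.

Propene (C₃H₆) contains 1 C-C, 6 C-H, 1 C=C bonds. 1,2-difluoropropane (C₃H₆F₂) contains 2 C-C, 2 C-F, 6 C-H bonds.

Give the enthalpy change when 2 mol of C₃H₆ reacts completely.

Bonds broken (reactants):
  C-C: 1 × 339 = 339
  C-H: 6 × 408 = 2448
  C=C: 1 × 637 = 637
  F-F: 1 × 150 = 150
  Σ(broken) = 3574 kJ
Bonds formed (products):
  C-C: 2 × 339 = 678
  C-F: 2 × 479 = 958
  C-H: 6 × 408 = 2448
  Σ(formed) = 4084 kJ
ΔH = Σ(broken) − Σ(formed) = 3574 − 4084 = −510 kJ
For 2× the reaction as written: 2 × (−510) = −1020 kJ

ΔH = −1020 kJ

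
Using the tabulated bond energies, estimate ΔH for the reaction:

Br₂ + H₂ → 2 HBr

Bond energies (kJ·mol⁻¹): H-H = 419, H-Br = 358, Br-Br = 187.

Bonds broken (reactants):
  Br-Br: 1 × 187 = 187
  H-H: 1 × 419 = 419
  Σ(broken) = 606 kJ
Bonds formed (products):
  H-Br: 2 × 358 = 716
  Σ(formed) = 716 kJ
ΔH = Σ(broken) − Σ(formed) = 606 − 716 = −110 kJ

ΔH ≈ −110 kJ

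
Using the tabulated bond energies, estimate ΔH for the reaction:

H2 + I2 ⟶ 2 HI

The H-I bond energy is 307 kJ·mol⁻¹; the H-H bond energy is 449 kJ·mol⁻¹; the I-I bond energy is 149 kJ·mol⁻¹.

ΔH ≈ −16 kJ

Bonds broken (reactants):
  H-H: 1 × 449 = 449
  I-I: 1 × 149 = 149
  Σ(broken) = 598 kJ
Bonds formed (products):
  H-I: 2 × 307 = 614
  Σ(formed) = 614 kJ
ΔH = Σ(broken) − Σ(formed) = 598 − 614 = −16 kJ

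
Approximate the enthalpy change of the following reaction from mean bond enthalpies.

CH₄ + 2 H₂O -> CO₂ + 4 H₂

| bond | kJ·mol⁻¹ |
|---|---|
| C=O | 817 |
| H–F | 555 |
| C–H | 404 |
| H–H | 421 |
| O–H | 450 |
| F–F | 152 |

Bonds broken (reactants):
  C–H: 4 × 404 = 1616
  O–H: 4 × 450 = 1800
  Σ(broken) = 3416 kJ
Bonds formed (products):
  C=O: 2 × 817 = 1634
  H–H: 4 × 421 = 1684
  Σ(formed) = 3318 kJ
ΔH = Σ(broken) − Σ(formed) = 3416 − 3318 = +98 kJ

ΔH ≈ +98 kJ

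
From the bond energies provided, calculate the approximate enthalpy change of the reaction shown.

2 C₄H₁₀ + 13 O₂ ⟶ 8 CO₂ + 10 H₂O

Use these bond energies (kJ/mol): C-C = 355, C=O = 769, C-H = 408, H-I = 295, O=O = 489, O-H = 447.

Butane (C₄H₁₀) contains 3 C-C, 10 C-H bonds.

ΔH ≈ −4597 kJ

Bonds broken (reactants):
  C-C: 6 × 355 = 2130
  C-H: 20 × 408 = 8160
  O=O: 13 × 489 = 6357
  Σ(broken) = 16647 kJ
Bonds formed (products):
  C=O: 16 × 769 = 12304
  O-H: 20 × 447 = 8940
  Σ(formed) = 21244 kJ
ΔH = Σ(broken) − Σ(formed) = 16647 − 21244 = −4597 kJ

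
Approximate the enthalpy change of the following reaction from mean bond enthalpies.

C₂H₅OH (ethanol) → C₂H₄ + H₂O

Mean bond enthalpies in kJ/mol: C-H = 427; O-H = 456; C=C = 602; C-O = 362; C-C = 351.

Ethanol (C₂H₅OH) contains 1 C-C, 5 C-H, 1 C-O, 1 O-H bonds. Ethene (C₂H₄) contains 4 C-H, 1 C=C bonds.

ΔH ≈ +82 kJ

Bonds broken (reactants):
  C-C: 1 × 351 = 351
  C-H: 5 × 427 = 2135
  C-O: 1 × 362 = 362
  O-H: 1 × 456 = 456
  Σ(broken) = 3304 kJ
Bonds formed (products):
  C-H: 4 × 427 = 1708
  C=C: 1 × 602 = 602
  O-H: 2 × 456 = 912
  Σ(formed) = 3222 kJ
ΔH = Σ(broken) − Σ(formed) = 3304 − 3222 = +82 kJ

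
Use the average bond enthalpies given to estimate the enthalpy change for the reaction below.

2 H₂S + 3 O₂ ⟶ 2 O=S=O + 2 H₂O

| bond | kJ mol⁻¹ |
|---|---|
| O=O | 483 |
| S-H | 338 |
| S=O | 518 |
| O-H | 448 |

ΔH ≈ −1063 kJ

Bonds broken (reactants):
  O=O: 3 × 483 = 1449
  S-H: 4 × 338 = 1352
  Σ(broken) = 2801 kJ
Bonds formed (products):
  O-H: 4 × 448 = 1792
  S=O: 4 × 518 = 2072
  Σ(formed) = 3864 kJ
ΔH = Σ(broken) − Σ(formed) = 2801 − 3864 = −1063 kJ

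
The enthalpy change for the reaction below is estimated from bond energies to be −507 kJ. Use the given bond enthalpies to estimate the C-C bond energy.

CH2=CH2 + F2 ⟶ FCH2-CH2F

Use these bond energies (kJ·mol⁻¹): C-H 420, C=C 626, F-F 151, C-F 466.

D(C-C) ≈ 352 kJ/mol

Let D be the C-C bond energy.
Σ(broken) = 4×420 + 1×626 + 1×151 = 2457
Σ(formed) = 1×D + 2×466 + 4×420 = 2612 + D
ΔH = Σ(broken) − Σ(formed) = (2457) − (2612 + D) = −155 − D
Setting this equal to −507 kJ gives D = 352 kJ/mol.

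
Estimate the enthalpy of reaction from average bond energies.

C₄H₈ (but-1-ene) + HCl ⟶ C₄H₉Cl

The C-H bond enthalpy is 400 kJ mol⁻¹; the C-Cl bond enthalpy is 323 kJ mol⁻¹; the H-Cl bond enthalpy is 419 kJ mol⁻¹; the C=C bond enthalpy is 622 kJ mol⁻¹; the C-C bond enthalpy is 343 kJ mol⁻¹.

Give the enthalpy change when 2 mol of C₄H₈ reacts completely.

Bonds broken (reactants):
  C-C: 2 × 343 = 686
  C-H: 8 × 400 = 3200
  C=C: 1 × 622 = 622
  H-Cl: 1 × 419 = 419
  Σ(broken) = 4927 kJ
Bonds formed (products):
  C-C: 3 × 343 = 1029
  C-Cl: 1 × 323 = 323
  C-H: 9 × 400 = 3600
  Σ(formed) = 4952 kJ
ΔH = Σ(broken) − Σ(formed) = 4927 − 4952 = −25 kJ
For 2× the reaction as written: 2 × (−25) = −50 kJ

ΔH = −50 kJ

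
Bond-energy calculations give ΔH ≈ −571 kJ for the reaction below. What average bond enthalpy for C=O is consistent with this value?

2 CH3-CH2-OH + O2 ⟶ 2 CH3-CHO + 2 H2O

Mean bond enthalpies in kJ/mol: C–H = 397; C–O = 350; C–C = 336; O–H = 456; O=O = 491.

D(C=O) ≈ 822 kJ/mol

Let D be the C=O bond energy.
Σ(broken) = 2×336 + 10×397 + 2×350 + 2×456 + 1×491 = 6745
Σ(formed) = 2×336 + 8×397 + 2×D + 4×456 = 5672 + 2D
ΔH = Σ(broken) − Σ(formed) = (6745) − (5672 + 2D) = +1073 − 2D
Setting this equal to −571 kJ gives 2D = 1644, so D = 822 kJ/mol.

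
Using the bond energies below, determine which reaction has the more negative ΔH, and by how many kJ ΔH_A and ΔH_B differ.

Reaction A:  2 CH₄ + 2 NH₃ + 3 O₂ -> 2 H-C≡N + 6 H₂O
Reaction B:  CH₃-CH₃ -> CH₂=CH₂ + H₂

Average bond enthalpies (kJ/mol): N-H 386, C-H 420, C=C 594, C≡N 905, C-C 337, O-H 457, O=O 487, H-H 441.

Reaction A, by 1139 kJ

Reaction A:
  Bonds broken (reactants):
    C-H: 8 × 420 = 3360
    N-H: 6 × 386 = 2316
    O=O: 3 × 487 = 1461
    Σ(broken) = 7137 kJ
  Bonds formed (products):
    C≡N: 2 × 905 = 1810
    C-H: 2 × 420 = 840
    O-H: 12 × 457 = 5484
    Σ(formed) = 8134 kJ
  ΔH_A = 7137 − 8134 = −997 kJ
Reaction B:
  Bonds broken (reactants):
    C-C: 1 × 337 = 337
    C-H: 6 × 420 = 2520
    Σ(broken) = 2857 kJ
  Bonds formed (products):
    C-H: 4 × 420 = 1680
    C=C: 1 × 594 = 594
    H-H: 1 × 441 = 441
    Σ(formed) = 2715 kJ
  ΔH_B = 2857 − 2715 = +142 kJ
ΔH_A − ΔH_B = −1139 kJ, so reaction A has the more negative ΔH; |ΔH_A − ΔH_B| = 1139 kJ.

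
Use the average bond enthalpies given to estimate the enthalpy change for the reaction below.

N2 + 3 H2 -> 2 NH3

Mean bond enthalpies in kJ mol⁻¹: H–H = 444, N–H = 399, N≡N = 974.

ΔH ≈ −88 kJ

Bonds broken (reactants):
  H–H: 3 × 444 = 1332
  N≡N: 1 × 974 = 974
  Σ(broken) = 2306 kJ
Bonds formed (products):
  N–H: 6 × 399 = 2394
  Σ(formed) = 2394 kJ
ΔH = Σ(broken) − Σ(formed) = 2306 − 2394 = −88 kJ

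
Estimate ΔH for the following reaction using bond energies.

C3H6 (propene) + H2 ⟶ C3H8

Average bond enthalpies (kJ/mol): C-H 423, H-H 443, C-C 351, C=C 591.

Bonds broken (reactants):
  C-C: 1 × 351 = 351
  C-H: 6 × 423 = 2538
  C=C: 1 × 591 = 591
  H-H: 1 × 443 = 443
  Σ(broken) = 3923 kJ
Bonds formed (products):
  C-C: 2 × 351 = 702
  C-H: 8 × 423 = 3384
  Σ(formed) = 4086 kJ
ΔH = Σ(broken) − Σ(formed) = 3923 − 4086 = −163 kJ

ΔH ≈ −163 kJ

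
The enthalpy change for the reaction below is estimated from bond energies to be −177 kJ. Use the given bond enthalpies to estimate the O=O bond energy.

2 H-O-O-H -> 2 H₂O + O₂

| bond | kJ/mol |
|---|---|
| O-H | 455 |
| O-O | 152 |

Let D be the O=O bond energy.
Σ(broken) = 4×455 + 2×152 = 2124
Σ(formed) = 4×455 + 1×D = 1820 + D
ΔH = Σ(broken) − Σ(formed) = (2124) − (1820 + D) = +304 − D
Setting this equal to −177 kJ gives D = 481 kJ/mol.

D(O=O) ≈ 481 kJ/mol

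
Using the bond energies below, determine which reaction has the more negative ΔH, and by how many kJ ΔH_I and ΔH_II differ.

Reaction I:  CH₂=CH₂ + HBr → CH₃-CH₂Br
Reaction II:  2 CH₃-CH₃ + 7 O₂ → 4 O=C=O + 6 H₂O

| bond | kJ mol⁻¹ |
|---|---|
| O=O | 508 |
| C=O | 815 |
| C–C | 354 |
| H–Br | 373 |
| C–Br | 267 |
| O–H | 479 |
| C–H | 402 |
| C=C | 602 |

Reaction II, by 3132 kJ

Reaction I:
  Bonds broken (reactants):
    C–H: 4 × 402 = 1608
    C=C: 1 × 602 = 602
    H–Br: 1 × 373 = 373
    Σ(broken) = 2583 kJ
  Bonds formed (products):
    C–Br: 1 × 267 = 267
    C–C: 1 × 354 = 354
    C–H: 5 × 402 = 2010
    Σ(formed) = 2631 kJ
  ΔH_I = 2583 − 2631 = −48 kJ
Reaction II:
  Bonds broken (reactants):
    C–C: 2 × 354 = 708
    C–H: 12 × 402 = 4824
    O=O: 7 × 508 = 3556
    Σ(broken) = 9088 kJ
  Bonds formed (products):
    C=O: 8 × 815 = 6520
    O–H: 12 × 479 = 5748
    Σ(formed) = 12268 kJ
  ΔH_II = 9088 − 12268 = −3180 kJ
ΔH_I − ΔH_II = +3132 kJ, so reaction II has the more negative ΔH; |ΔH_I − ΔH_II| = 3132 kJ.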